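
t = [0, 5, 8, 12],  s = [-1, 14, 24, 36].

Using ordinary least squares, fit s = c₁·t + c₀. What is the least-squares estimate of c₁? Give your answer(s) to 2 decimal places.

c₁ = 3.10

Sums needed: Σt·t = 233, Σt = 25, Σ1 = 4.
And Σt·s = 694, Σs = 73.
Normal equations: [[233, 25]; [25, 4]]·[c₁, c₀]ᵀ = [694, 73]ᵀ.
det = 233·4 − 25² = 307.
c₁ = (694·4 − 25·73)/307 = 951/307; c₀ = (233·73 − 25·694)/307 = -341/307.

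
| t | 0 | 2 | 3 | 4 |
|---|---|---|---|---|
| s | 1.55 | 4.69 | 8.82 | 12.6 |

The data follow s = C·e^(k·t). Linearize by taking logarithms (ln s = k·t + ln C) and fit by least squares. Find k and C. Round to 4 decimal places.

Let Y = ln s. Fitting Y = k·t + ln C by least squares:
Sums: Σt = 9.0000, Σ(t)² = 29.0000, Σln s = 6.6944, Σt·ln s = 19.7567.
Normal system: [[29.0000, 9.0000]; [9.0000, 4]]·[k, ln C]ᵀ = [19.7567, 6.6944]ᵀ.
Δ = 29.0000·4 − (9.0000)² = 35.0000; k = (19.7567·4 − 9.0000·6.6944)/35.0000 = 0.53649, ln C = (29.0000·6.6944 − 9.0000·19.7567)/35.0000 = 0.46649, so C = exp(0.46649) = 1.59440.

k = 0.5365, C = 1.5944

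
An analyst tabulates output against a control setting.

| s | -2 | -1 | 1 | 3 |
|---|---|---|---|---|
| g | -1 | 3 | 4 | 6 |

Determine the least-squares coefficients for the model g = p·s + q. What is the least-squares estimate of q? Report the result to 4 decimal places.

q = 2.6949

From the data, Σs·s = 15, Σs = 1, Σ1 = 4.
Right-hand side: Σs·g = 21, Σg = 12.
Normal equations: [[15, 1]; [1, 4]]·[p, q]ᵀ = [21, 12]ᵀ.
Eliminating q: 4·(row 1) − 1·(row 2) gives 59·p = 4·21 − 1·12 = 72, so p = 72/59.
Then q = (12 − 1·(72/59))/4 = 159/59.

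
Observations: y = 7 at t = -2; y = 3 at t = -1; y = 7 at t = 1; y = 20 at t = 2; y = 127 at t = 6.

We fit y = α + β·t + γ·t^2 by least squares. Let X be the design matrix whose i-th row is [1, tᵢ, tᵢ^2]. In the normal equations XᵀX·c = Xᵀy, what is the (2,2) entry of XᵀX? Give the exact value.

46

Row 2 ↔ basis t, column 2 ↔ basis t, so (XᵀX)_{2,2} = Σᵢ (t)·(t) = (-2)·(-2) + (-1)·(-1) + (1)·(1) + (2)·(2) + (6)·(6) = 46.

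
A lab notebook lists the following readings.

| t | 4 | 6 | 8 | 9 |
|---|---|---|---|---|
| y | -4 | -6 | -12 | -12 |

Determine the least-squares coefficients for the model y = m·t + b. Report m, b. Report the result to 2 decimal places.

Sums needed: Σt·t = 197, Σt = 27, Σ1 = 4.
Right-hand side: Σt·y = -256, Σy = -34.
So AᵀA·[m, b]ᵀ = Aᵀy: [[197, 27]; [27, 4]]·[m, b]ᵀ = [-256, -34]ᵀ.
Eliminating b: 4·(row 1) − 27·(row 2) gives 59·m = 4·(-256) − 27·(-34) = -106, so m = -106/59.
Then b = ((-34) − 27·(-106/59))/4 = 214/59.

m = -1.80, b = 3.63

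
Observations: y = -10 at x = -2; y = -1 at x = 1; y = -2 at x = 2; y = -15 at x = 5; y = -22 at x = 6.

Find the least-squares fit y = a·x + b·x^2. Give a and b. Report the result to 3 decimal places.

a = 2.054, b = -0.982

Forming AᵀA = [[70, 342]; [342, 1954]] and Aᵀy = [-192, -1216]ᵀ gives AᵀA·[a, b]ᵀ = Aᵀy.
det = 70·1954 − 342² = 19816.
a = ((-192)·1954 − 342·(-1216))/19816 = 5088/2477; b = (70·(-1216) − 342·(-192))/19816 = -2432/2477.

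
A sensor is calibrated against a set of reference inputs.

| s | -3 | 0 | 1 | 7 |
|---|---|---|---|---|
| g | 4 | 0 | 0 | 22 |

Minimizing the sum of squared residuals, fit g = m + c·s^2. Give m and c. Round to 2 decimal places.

m = -0.18, c = 0.45

Compute the Gram sums: Σ1 = 4, Σs^2 = 59, Σs^2·s^2 = 2483.
For Mᵀg: Σg = 26, Σs^2·g = 1114.
Normal equations: [[4, 59]; [59, 2483]]·[m, c]ᵀ = [26, 1114]ᵀ.
Eliminating c: 2483·(row 1) − 59·(row 2) gives 6451·m = 2483·26 − 59·1114 = -1168, so m = -1168/6451.
Then c = (1114 − 59·(-1168/6451))/2483 = 2922/6451.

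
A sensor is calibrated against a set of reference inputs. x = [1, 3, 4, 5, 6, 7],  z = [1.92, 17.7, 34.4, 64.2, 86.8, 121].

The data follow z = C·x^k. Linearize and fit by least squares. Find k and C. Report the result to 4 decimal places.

k = 2.1463, C = 1.8452

Let Y = ln z. Fitting Y = k·ln x + ln C by least squares:
XᵀX = [[12.7160, 7.8320]; [7.8320, 6]], rhs = [32.0901, 20.4853]ᵀ  (here Σln x = 7.8320, Σ(ln x)² = 12.7160, Σln z = 20.4853, Σln x·ln z = 32.0901).
Slope k = (n·Σln x·ln z − Σln x·Σln z)/(n·Σ(ln x)² − (Σln x)²) = (6·32.0901 − 7.8320·20.4853)/14.9557 = 2.14628; ln C = (Σln z − k·Σln x)/n = 0.61261, so C = exp(0.61261) = 1.84524.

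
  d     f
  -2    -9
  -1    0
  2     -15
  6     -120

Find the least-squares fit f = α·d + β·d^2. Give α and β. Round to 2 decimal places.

α = -1.72, β = -3.04

Setting ∂/∂α … = 0 gives: 45·α + 215·β = -732;  215·α + 1329·β = -4416.
(Σd·d = 45, Σd·d^2 = 215, Σd^2·d^2 = 1329, Σd·f = -732, Σd^2·f = -4416.)
Eliminating β: 1329·(row 1) − 215·(row 2) gives 13580·α = 1329·(-732) − 215·(-4416) = -23388, so α = -5847/3395.
Then β = ((-4416) − 215·(-5847/3395))/1329 = -2067/679.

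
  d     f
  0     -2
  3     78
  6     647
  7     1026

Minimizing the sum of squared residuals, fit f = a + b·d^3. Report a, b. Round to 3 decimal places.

a = -2.236, b = 3.000

Compute the Gram sums: Σ1 = 4, Σd^3 = 586, Σd^3·d^3 = 165034.
And Σf = 1749, Σd^3·f = 493776.
So MᵀM·[a, b]ᵀ = Mᵀf: [[4, 586]; [586, 165034]]·[a, b]ᵀ = [1749, 493776]ᵀ.
Eliminating b: 165034·(row 1) − 586·(row 2) gives 316740·a = 165034·1749 − 586·493776 = -708270, so a = -23609/10558.
Then b = (493776 − 586·(-23609/10558))/165034 = 31673/10558.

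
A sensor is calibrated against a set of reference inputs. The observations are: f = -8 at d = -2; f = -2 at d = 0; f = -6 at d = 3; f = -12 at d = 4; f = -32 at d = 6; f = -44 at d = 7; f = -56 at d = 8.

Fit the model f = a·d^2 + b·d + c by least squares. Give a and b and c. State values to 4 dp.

The normal equations are: 8146·a + 1154·b + 178·c = -7170;  1154·a + 178·b + 26·c = -998;  178·a + 26·b + 7·c = -160.
Solving the 3×3 system (Gaussian elimination) gives a = -3125/3024, b = 19609/15120, c = -377/270.

a = -1.0334, b = 1.2969, c = -1.3963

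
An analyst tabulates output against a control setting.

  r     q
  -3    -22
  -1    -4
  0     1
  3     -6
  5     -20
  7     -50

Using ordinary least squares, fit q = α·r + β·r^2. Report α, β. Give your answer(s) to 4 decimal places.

α = 2.9046, β = -1.4307

Normal-equation sums: Σr·r = 93, Σr·r^2 = 467, Σr^2·r^2 = 3189.
Moment sums: Σr·q = -398, Σr^2·q = -3206.
AᵀA·[α, β]ᵀ = Aᵀq becomes [[93, 467]; [467, 3189]]·[α, β]ᵀ = [-398, -3206]ᵀ.
Eliminating β: 3189·(row 1) − 467·(row 2) gives 78488·α = 3189·(-398) − 467·(-3206) = 227980, so α = 56995/19622.
Then β = ((-3206) − 467·(56995/19622))/3189 = -28073/19622.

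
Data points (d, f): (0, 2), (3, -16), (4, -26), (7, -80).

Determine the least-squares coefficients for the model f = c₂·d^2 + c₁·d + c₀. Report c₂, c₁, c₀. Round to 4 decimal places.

The normal system AᵀA·[c₂, c₁, c₀]ᵀ = Aᵀf is [[2738, 434, 74]; [434, 74, 14]; [74, 14, 4]]·[c₂, c₁, c₀]ᵀ = [-4480, -712, -120]ᵀ.
Row-reducing yields c₂ = -3/2, c₁ = -59/50, c₀ = 47/25.

c₂ = -1.5000, c₁ = -1.1800, c₀ = 1.8800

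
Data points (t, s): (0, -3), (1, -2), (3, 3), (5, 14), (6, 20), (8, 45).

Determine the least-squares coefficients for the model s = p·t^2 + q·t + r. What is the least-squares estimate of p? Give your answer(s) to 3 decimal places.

p = 0.875

From the data, Σt^2·t^2 = 6099, Σt^2·t = 881, Σt^2 = 135, Σt·t = 135, Σt = 23, Σ1 = 6.
And Σt^2·s = 3975, Σt·s = 557, Σs = 77.
Normal equations: [[6099, 881, 135]; [881, 135, 23]; [135, 23, 6]]·[p, q, r]ᵀ = [3975, 557, 77]ᵀ.
Solving the 3×3 system (Gaussian elimination) gives p = 14771/16872, q = -6773/5624, r = -18967/8436.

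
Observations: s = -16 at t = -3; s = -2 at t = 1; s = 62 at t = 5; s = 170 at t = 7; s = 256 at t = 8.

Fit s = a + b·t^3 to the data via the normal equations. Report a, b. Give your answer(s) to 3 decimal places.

a = -2.134, b = 0.504

Sums needed: Σ1 = 5, Σt^3 = 954, Σt^3·t^3 = 396148.
And Σs = 470, Σt^3·s = 197562.
MᵀM·[a, b]ᵀ = Mᵀs becomes [[5, 954]; [954, 396148]]·[a, b]ᵀ = [470, 197562]ᵀ.
Eliminating b: 396148·(row 1) − 954·(row 2) gives 1070624·a = 396148·470 − 954·197562 = -2284588, so a = -571147/267656.
Then b = (197562 − 954·(-571147/267656))/396148 = 269715/535312.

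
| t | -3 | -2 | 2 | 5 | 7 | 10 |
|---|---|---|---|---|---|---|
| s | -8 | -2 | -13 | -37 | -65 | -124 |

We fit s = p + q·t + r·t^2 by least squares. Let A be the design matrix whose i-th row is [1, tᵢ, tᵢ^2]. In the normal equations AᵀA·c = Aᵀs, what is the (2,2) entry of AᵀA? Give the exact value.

Row 2 ↔ basis t, column 2 ↔ basis t, so (AᵀA)_{2,2} = Σᵢ (t)·(t) = (-3)·(-3) + (-2)·(-2) + (2)·(2) + (5)·(5) + (7)·(7) + (10)·(10) = 191.

191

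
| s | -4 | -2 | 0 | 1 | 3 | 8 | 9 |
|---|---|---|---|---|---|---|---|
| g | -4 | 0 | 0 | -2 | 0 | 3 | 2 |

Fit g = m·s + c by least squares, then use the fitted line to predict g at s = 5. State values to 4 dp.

Normal-equation sums: Σs·s = 175, Σs = 15, Σ1 = 7.
And Σs·g = 56, Σg = -1.
Normal equations: [[175, 15]; [15, 7]]·[m, c]ᵀ = [56, -1]ᵀ.
Determinant 175·7 − 15² = 1000.
m = (56·7 − 15·(-1))/1000 = 407/1000; c = (175·(-1) − 15·56)/1000 = -203/200.
At s = 5: ĝ = (407/1000)·(5) + (-203/200)·(1) = 51/50.

ĝ = 1.0200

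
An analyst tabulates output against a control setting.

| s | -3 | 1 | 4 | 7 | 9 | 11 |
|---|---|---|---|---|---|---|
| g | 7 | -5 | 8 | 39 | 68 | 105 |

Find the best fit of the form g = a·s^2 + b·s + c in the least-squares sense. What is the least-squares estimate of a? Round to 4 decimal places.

a = 0.9774

From the data, Σs^2·s^2 = 23941, Σs^2·s = 2441, Σs^2 = 277, Σs·s = 277, Σs = 29, Σ1 = 6.
Moment sums: Σs^2·g = 20310, Σs·g = 2046, Σg = 222.
Normal equations: [[23941, 2441, 277]; [2441, 277, 29]; [277, 29, 6]]·[a, b, c]ᵀ = [20310, 2046, 222]ᵀ.
Inverting the 3×3 Gram matrix, [a, b, c]ᵀ = [76068/77827, -59298/77827, -345600/77827]ᵀ.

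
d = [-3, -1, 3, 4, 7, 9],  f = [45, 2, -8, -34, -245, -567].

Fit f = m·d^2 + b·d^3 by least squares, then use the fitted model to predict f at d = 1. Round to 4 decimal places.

Sums needed: Σd^2·d^2 = 9381, Σd^2·d^3 = 76879, Σd^3·d^3 = 654645.
And Σd^2·f = -58141, Σd^3·f = -500987.
det = 9381·654645 − 76879² = 230844104.
m = ((-58141)·654645 − 76879·(-500987))/230844104 = 113416157/57711026; b = (9381·(-500987) − 76879·(-58141))/230844104 = -57484277/57711026.
At d = 1: f̂ = (113416157/57711026)·(1) + (-57484277/57711026)·(1) = 27965940/28855513.

f̂ = 0.9692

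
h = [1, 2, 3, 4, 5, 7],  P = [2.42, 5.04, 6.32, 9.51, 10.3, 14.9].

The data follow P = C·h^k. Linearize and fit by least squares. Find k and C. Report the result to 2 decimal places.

k = 0.92, C = 2.48

Linearized form: ln P = k·ln h + ln C. From the 6 transformed points,
AᵀA = [[9.9861, 6.7334]; [6.7334, 6]], rhs = [15.2791, 11.6307]ᵀ  (here Σln h = 6.7334, Σ(ln h)² = 9.9861, Σln P = 11.6307, Σln h·ln P = 15.2791).
Solving (det = 14.5777): k = 0.91647, ln C = 0.90996, so C = exp(0.90996) = 2.48422.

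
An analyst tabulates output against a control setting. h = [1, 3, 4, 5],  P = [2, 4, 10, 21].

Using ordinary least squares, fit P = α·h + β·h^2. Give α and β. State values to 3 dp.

The normal system XᵀX·[α, β]ᵀ = XᵀP is [[51, 217]; [217, 963]]·[α, β]ᵀ = [159, 723]ᵀ.
Determinant 51·963 − 217² = 2024.
α = (159·963 − 217·723)/2024 = -1887/1012; β = (51·723 − 217·159)/2024 = 1185/1012.

α = -1.865, β = 1.171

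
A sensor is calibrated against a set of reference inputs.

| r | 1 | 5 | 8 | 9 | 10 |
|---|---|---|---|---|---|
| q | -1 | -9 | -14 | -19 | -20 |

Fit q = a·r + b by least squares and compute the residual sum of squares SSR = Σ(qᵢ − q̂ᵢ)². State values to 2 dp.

Forming XᵀX = [[271, 33]; [33, 5]] and Xᵀq = [-529, -63]ᵀ gives XᵀX·[a, b]ᵀ = Xᵀq.
det = 271·5 − 33² = 266.
a = ((-529)·5 − 33·(-63))/266 = -283/133; b = (271·(-63) − 33·(-529))/266 = 192/133.
Residuals: -6/19, 26/133, 30/19, -172/133, -22/133; SSR = 576/133.

SSR = 4.33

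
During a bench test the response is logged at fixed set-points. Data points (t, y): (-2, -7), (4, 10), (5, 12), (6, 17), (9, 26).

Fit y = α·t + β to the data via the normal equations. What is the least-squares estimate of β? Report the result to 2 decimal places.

β = -1.55

Sums needed: Σt·t = 162, Σt = 22, Σ1 = 5.
Right-hand side: Σt·y = 450, Σy = 58.
So AᵀA·[α, β]ᵀ = Aᵀy: [[162, 22]; [22, 5]]·[α, β]ᵀ = [450, 58]ᵀ.
Eliminating β: 5·(row 1) − 22·(row 2) gives 326·α = 5·450 − 22·58 = 974, so α = 487/163.
Then β = (58 − 22·(487/163))/5 = -252/163.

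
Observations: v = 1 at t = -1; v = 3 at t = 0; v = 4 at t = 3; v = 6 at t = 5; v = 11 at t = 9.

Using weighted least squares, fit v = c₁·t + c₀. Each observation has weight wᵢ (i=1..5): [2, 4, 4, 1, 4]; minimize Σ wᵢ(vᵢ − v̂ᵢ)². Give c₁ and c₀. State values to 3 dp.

c₁ = 0.936, c₀ = 2.150

Entries of MᵀWM: Σwᵢ·t·t = 387, Σwᵢ·t = 51, Σwᵢ·1 = 15.
Right-hand side: Σwᵢ·t·v = 472, Σwᵢ·v = 80.
MᵀWM·[c₁, c₀]ᵀ = MᵀWv becomes [[387, 51]; [51, 15]]·[c₁, c₀]ᵀ = [472, 80]ᵀ.
Determinant 387·15 − 51² = 3204.
c₁ = (472·15 − 51·80)/3204 = 250/267; c₀ = (387·80 − 51·472)/3204 = 574/267.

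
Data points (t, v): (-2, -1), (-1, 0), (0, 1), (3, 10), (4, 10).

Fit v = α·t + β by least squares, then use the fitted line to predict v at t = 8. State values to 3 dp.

Forming XᵀX = [[30, 4]; [4, 5]] and Xᵀv = [72, 20]ᵀ gives XᵀX·[α, β]ᵀ = Xᵀv.
det = 30·5 − 4² = 134.
α = (72·5 − 4·20)/134 = 140/67; β = (30·20 − 4·72)/134 = 156/67.
At t = 8: v̂ = (140/67)·(8) + (156/67)·(1) = 1276/67.

v̂ = 19.045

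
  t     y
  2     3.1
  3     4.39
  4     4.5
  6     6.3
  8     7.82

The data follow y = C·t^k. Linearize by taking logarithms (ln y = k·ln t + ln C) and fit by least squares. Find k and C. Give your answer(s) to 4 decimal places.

k = 0.6416, C = 2.0094

Linearized form: ln y = k·ln t + ln C. From the 5 transformed points,
Σln t = 7.0493, Σ(ln t)² = 11.1437, Σln y = 8.0120, Σln t·ln y = 12.0691.
Equations: 11.1437·k + 7.0493·ln C = 12.0691;  7.0493·k + 5·ln C = 8.0120.
Solving (det = 6.0265): k = 0.64160, ln C = 0.69784, so C = exp(0.69784) = 2.00941.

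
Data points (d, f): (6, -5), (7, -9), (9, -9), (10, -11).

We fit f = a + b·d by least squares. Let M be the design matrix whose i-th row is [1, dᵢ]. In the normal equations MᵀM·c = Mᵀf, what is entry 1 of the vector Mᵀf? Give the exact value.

Entry 1 ↔ basis 1, so (Mᵀf)_{1} = Σᵢ fᵢ = (1)·(-5) + (1)·(-9) + (1)·(-9) + (1)·(-11) = -34.

-34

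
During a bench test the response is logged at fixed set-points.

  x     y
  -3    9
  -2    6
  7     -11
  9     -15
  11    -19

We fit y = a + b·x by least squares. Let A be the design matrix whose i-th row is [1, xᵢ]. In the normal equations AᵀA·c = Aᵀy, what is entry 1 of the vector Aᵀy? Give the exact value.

Entry 1 ↔ basis 1, so (Aᵀy)_{1} = Σᵢ yᵢ = (1)·(9) + (1)·(6) + (1)·(-11) + (1)·(-15) + (1)·(-19) = -30.

-30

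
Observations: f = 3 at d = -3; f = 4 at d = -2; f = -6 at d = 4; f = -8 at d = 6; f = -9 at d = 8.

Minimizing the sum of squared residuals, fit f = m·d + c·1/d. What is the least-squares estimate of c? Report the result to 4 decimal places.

c = -2.6280

Normal-equation sums: Σd·d = 129, Σd·1/d = 5, Σ1/d·1/d = 269/576.
Moment sums: Σd·f = -161, Σ1/d·f = -167/24.
Eliminating c: (269/576)·(row 1) − 5·(row 2) gives (6767/192)·m = (269/576)·(-161) − 5·(-167/24) = -23269/576, so m = -23269/20301.
Then c = ((-167/24) − 5·(-23269/20301))/(269/576) = -17784/6767.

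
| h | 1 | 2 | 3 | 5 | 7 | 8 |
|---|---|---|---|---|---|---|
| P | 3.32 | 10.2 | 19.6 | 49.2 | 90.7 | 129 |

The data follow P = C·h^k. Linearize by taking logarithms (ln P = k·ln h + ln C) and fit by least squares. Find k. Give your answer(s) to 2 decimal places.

k = 1.74

Taking logs, ln P = k·ln h + ln C, so regress ln P on ln h.
Σln h = 7.4265, Σ(ln h)² = 12.3883, Σln P = 19.7611, Σln h·ln P = 30.0259.
Normal system: [[12.3883, 7.4265]; [7.4265, 6]]·[k, ln C]ᵀ = [30.0259, 19.7611]ᵀ.
Solving (det = 19.1764): k = 1.74164, ln C = 1.13780.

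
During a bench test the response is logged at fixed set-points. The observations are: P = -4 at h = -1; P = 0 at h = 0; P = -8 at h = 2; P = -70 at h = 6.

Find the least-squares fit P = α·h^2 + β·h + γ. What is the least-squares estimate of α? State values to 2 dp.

With design matrix A, AᵀA = [[1313, 223, 41]; [223, 41, 7]; [41, 7, 4]] and AᵀP = [-2556, -432, -82]ᵀ.
Inverting the 3×3 Gram matrix, [α, β, γ]ᵀ = [-379/186, 637/930, -126/155]ᵀ.

α = -2.04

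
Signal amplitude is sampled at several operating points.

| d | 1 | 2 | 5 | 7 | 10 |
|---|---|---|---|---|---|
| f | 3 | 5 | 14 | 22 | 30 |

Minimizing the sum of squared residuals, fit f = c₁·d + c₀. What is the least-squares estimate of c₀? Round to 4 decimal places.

Normal-equation sums: Σd·d = 179, Σd = 25, Σ1 = 5.
For Aᵀf: Σd·f = 537, Σf = 74.
Determinant 179·5 − 25² = 270.
c₁ = (537·5 − 25·74)/270 = 167/54; c₀ = (179·74 − 25·537)/270 = -179/270.

c₀ = -0.6630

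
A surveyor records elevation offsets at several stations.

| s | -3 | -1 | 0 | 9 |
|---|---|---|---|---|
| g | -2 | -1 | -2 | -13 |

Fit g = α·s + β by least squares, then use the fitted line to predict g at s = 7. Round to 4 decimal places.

ĝ = -10.4366

Setting ∂/∂α … = 0 gives: 91·α + 5·β = -110;  5·α + 4·β = -18.
Δ = 91·4 − 5² = 339.
α = ((-110)·4 − 5·(-18))/339 = -350/339; β = (91·(-18) − 5·(-110))/339 = -1088/339.
At s = 7: ĝ = (-350/339)·(7) + (-1088/339)·(1) = -3538/339.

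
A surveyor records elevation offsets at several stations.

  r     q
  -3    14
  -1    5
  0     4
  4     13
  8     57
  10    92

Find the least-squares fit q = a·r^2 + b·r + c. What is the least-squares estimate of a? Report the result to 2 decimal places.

From the data, Σr^2·r^2 = 14434, Σr^2·r = 1548, Σr^2 = 190, Σr·r = 190, Σr = 18, Σ1 = 6.
Moment sums: Σr^2·q = 13187, Σr·q = 1381, Σq = 185.
So AᵀA·[a, b, c]ᵀ = Aᵀq: [[14434, 1548, 190]; [1548, 190, 18]; [190, 18, 6]]·[a, b, c]ᵀ = [13187, 1381, 185]ᵀ.
Solving the 3×3 system (Gaussian elimination) gives a = 141653/141205, b = -161039/141205, c = 702519/282410.

a = 1.00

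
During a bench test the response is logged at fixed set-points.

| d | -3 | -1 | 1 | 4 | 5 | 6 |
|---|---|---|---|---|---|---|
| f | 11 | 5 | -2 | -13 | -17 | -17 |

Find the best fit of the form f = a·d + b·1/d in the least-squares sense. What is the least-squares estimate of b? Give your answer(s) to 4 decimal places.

b = -0.6152

Entries of MᵀM: Σd·d = 88, Σd·1/d = 6, Σ1/d·1/d = 8069/3600.
And Σd·f = -279, Σ1/d·f = -403/20.
det = 88·(8069/3600) − 6² = 72559/450.
a = ((-279)·(8069/3600) − 6·(-403/20))/(72559/450) = -1816011/580472; b = (88·(-403/20) − 6·(-279))/(72559/450) = -44640/72559.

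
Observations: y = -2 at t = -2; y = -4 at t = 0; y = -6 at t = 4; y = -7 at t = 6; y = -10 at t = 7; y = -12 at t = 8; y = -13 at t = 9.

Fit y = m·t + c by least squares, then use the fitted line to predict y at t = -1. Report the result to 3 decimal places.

Compute the Gram sums: Σt·t = 250, Σt = 32, Σ1 = 7.
Moment sums: Σt·y = -345, Σy = -54.
Normal equations: [[250, 32]; [32, 7]]·[m, c]ᵀ = [-345, -54]ᵀ.
Eliminating c: 7·(row 1) − 32·(row 2) gives 726·m = 7·(-345) − 32·(-54) = -687, so m = -229/242.
Then c = ((-54) − 32·(-229/242))/7 = -410/121.
At t = -1: ŷ = (-229/242)·(-1) + (-410/121)·(1) = -591/242.

ŷ = -2.442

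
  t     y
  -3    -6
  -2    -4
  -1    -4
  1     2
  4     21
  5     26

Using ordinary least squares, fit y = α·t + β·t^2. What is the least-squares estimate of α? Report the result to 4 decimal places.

α = 3.2192

Sums needed: Σt·t = 56, Σt·t^2 = 154, Σt^2·t^2 = 980.
Moment sums: Σt·y = 246, Σt^2·y = 914.
Eliminating β: 980·(row 1) − 154·(row 2) gives 31164·α = 980·246 − 154·914 = 100324, so α = 3583/1113.
Then β = (914 − 154·(3583/1113))/980 = 475/1113.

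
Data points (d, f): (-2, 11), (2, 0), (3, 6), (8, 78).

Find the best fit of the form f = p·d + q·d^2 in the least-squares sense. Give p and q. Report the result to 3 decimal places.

Sums needed: Σd·d = 81, Σd·d^2 = 539, Σd^2·d^2 = 4209.
For Xᵀf: Σd·f = 620, Σd^2·f = 5090.
Δ = 81·4209 − 539² = 50408.
p = (620·4209 − 539·5090)/50408 = -66965/25204; q = (81·5090 − 539·620)/50408 = 39055/25204.

p = -2.657, q = 1.550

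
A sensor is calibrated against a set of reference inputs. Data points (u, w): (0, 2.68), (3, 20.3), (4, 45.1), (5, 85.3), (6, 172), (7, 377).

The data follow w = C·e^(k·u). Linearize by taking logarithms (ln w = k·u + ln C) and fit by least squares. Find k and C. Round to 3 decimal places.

With ln wᵢ as the transformed response and uᵢ as the regressor:
XᵀX = [[135.0000, 25.0000]; [25.0000, 6]], rhs = [118.9089, 23.3312]ᵀ  (here Σu = 25.0000, Σ(u)² = 135.0000, Σln w = 23.3312, Σu·ln w = 118.9089).
Δ = 135.0000·6 − (25.0000)² = 185.0000; k = (118.9089·6 − 25.0000·23.3312)/185.0000 = 0.70364, ln C = (135.0000·23.3312 − 25.0000·118.9089)/185.0000 = 0.95672, so C = exp(0.95672) = 2.60314.

k = 0.704, C = 2.603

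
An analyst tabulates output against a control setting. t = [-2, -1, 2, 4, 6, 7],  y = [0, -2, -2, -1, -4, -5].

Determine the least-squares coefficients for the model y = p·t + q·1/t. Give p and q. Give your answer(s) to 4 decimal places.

The normal equations are: 110·p + 6·q = -65;  6·p + (11365/7056)·q = -53/84.
Δ = 110·(11365/7056) − 6² = 498067/3528.
p = ((-65)·(11365/7056) − 6·(-53/84))/(498067/3528) = -712013/996134; q = (110·(-53/84) − 6·(-65))/(498067/3528) = 1131060/498067.

p = -0.7148, q = 2.2709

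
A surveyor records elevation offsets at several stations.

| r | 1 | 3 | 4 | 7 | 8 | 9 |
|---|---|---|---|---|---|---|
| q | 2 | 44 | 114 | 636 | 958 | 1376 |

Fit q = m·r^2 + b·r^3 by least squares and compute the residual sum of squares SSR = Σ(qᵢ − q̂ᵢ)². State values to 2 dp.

The normal system MᵀM·[m, b]ᵀ = Mᵀq is [[13396, 109892]; [109892, 916060]]·[m, b]ᵀ = [206154, 1720234]ᵀ.
Eliminating b: 916060·(row 1) − 109892·(row 2) gives 195288096·m = 916060·206154 − 109892·1720234 = -190521488, so m = -11907593/12205506.
Then b = (1720234 − 109892·(-11907593/12205506))/916060 = 12174353/6102753.
Residuals: 11969899/12205506, -4401487/4068502, 11815994/6102753, -175235/393726, -1929462/2034251, 3028205/4068502; SSR = 45969775/6102753.

SSR = 7.53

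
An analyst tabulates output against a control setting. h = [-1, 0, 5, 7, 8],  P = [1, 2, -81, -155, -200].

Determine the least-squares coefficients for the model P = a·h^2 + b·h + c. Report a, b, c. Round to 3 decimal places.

a = -2.890, b = -2.136, c = 1.865

Setting ∂/∂a … = 0 gives: 7123·a + 979·b + 139·c = -22419;  979·a + 139·b + 19·c = -3091;  139·a + 19·b + 5·c = -433.
(Σh^2·h^2 = 7123, Σh^2·h = 979, Σh^2 = 139, Σh·h = 139, Σh = 19, Σ1 = 5, Σh^2·P = -22419, Σh·P = -3091, ΣP = -433.)
Solving the 3×3 system (Gaussian elimination) gives a = -13067/4521, b = -9655/4521, c = 2811/1507.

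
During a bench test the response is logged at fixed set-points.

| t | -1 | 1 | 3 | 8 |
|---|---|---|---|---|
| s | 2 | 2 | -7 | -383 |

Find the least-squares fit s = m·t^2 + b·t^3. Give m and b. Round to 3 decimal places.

m = 2.318, b = -1.038

Setting ∂/∂m … = 0 gives: 4179·m + 33011·b = -24571;  33011·m + 262875·b = -196285.
det = 4179·262875 − 33011² = 8828504.
m = ((-24571)·262875 − 33011·(-196285))/8828504 = 10231255/4414252; b = (4179·(-196285) − 33011·(-24571))/8828504 = -4580867/4414252.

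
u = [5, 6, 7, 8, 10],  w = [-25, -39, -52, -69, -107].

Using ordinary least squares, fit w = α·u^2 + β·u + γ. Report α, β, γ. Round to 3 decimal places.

α = -0.892, β = -2.943, γ = 11.660

Entries of AᵀA: Σu^2·u^2 = 18418, Σu^2·u = 2196, Σu^2 = 274, Σu·u = 274, Σu = 36, Σ1 = 5.
For Aᵀw: Σu^2·w = -19693, Σu·w = -2345, Σw = -292.
AᵀA·[α, β, γ]ᵀ = Aᵀw becomes [[18418, 2196, 274]; [2196, 274, 36]; [274, 36, 5]]·[α, β, γ]ᵀ = [-19693, -2345, -292]ᵀ.
Inverting the 3×3 Gram matrix, [α, β, γ]ᵀ = [-173/194, -571/194, 1131/97]ᵀ.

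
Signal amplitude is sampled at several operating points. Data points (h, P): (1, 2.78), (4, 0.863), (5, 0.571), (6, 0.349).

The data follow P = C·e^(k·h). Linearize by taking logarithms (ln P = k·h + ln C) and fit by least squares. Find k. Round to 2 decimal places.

k = -0.41

With ln Pᵢ as the transformed response and hᵢ as the regressor:
Σh = 16.0000, Σ(h)² = 78.0000, Σln P = -0.7379, Σh·ln P = -8.6848.
Equations: 78.0000·k + 16.0000·ln C = -8.6848;  16.0000·k + 4·ln C = -0.7379.
Δ = 78.0000·4 − (16.0000)² = 56.0000; k = (-8.6848·4 − 16.0000·-0.7379)/56.0000 = -0.40951, ln C = (78.0000·-0.7379 − 16.0000·-8.6848)/56.0000 = 1.45354.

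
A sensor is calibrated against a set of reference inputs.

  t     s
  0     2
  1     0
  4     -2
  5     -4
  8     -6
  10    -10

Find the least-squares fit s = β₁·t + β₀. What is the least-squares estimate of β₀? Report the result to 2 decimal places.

MᵀM·[β₁, β₀]ᵀ = Mᵀs reads: 206·β₁ + 28·β₀ = -176;  28·β₁ + 6·β₀ = -20.
Determinant 206·6 − 28² = 452.
β₁ = ((-176)·6 − 28·(-20))/452 = -124/113; β₀ = (206·(-20) − 28·(-176))/452 = 202/113.

β₀ = 1.79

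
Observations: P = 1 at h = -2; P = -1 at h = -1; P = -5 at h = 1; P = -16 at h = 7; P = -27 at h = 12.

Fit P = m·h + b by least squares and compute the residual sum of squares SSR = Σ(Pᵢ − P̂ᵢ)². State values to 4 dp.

SSR = 0.7082

The normal equations are: 199·m + 17·b = -442;  17·m + 5·b = -48.
(Σh·h = 199, Σh = 17, Σ1 = 5, Σh·P = -442, ΣP = -48.)
Determinant 199·5 − 17² = 706.
m = ((-442)·5 − 17·(-48))/706 = -697/353; b = (199·(-48) − 17·(-442))/706 = -1019/353.
Residuals: -22/353, -31/353, -49/353, 250/353, -148/353; SSR = 250/353.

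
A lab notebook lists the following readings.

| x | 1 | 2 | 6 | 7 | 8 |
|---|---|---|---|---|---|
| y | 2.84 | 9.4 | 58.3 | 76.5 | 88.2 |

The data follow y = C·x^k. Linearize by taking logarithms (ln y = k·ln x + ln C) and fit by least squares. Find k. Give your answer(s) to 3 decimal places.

Linearized form: ln y = k·ln x + ln C. From the 5 transformed points,
Σln x = 6.5103, Σ(ln x)² = 11.8015, Σln y = 16.1670, Σln x·ln y = 26.5928.
Equations: 11.8015·k + 6.5103·ln C = 26.5928;  6.5103·k + 5·ln C = 16.1670.
Slope k = (n·Σln x·ln y − Σln x·Σln y)/(n·Σ(ln x)² − (Σln x)²) = (5·26.5928 − 6.5103·16.1670)/16.6240 = 1.66701; ln C = (Σln y − k·Σln x)/n = 1.06287.

k = 1.667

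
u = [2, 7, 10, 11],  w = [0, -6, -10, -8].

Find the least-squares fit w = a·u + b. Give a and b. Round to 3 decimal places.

a = -1.020, b = 1.653

Compute the Gram sums: Σu·u = 274, Σu = 30, Σ1 = 4.
Right-hand side: Σu·w = -230, Σw = -24.
Normal equations: [[274, 30]; [30, 4]]·[a, b]ᵀ = [-230, -24]ᵀ.
Determinant 274·4 − 30² = 196.
a = ((-230)·4 − 30·(-24))/196 = -50/49; b = (274·(-24) − 30·(-230))/196 = 81/49.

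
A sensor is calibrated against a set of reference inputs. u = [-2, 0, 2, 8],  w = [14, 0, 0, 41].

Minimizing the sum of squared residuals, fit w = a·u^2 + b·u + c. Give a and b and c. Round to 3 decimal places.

a = 1.067, b = -3.619, c = 1.782

XᵀX·[a, b, c]ᵀ = Xᵀw reads: 4128·a + 512·b + 72·c = 2680;  512·a + 72·b + 8·c = 300;  72·a + 8·b + 4·c = 55.
Row-reducing yields a = 1545/1448, b = -655/181, c = 645/362.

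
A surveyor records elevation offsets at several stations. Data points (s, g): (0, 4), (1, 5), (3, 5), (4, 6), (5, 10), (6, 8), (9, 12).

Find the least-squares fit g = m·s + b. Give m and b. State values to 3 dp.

m = 0.893, b = 3.571

From the data, Σs·s = 168, Σs = 28, Σ1 = 7.
And Σs·g = 250, Σg = 50.
Normal equations: [[168, 28]; [28, 7]]·[m, b]ᵀ = [250, 50]ᵀ.
Eliminating b: 7·(row 1) − 28·(row 2) gives 392·m = 7·250 − 28·50 = 350, so m = 25/28.
Then b = (50 − 28·(25/28))/7 = 25/7.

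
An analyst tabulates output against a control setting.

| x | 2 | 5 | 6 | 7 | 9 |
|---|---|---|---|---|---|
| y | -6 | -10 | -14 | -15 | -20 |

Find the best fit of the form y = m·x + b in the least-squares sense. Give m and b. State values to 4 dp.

From the data, Σx·x = 195, Σx = 29, Σ1 = 5.
For Aᵀy: Σx·y = -431, Σy = -65.
det = 195·5 − 29² = 134.
m = ((-431)·5 − 29·(-65))/134 = -135/67; b = (195·(-65) − 29·(-431))/134 = -88/67.

m = -2.0149, b = -1.3134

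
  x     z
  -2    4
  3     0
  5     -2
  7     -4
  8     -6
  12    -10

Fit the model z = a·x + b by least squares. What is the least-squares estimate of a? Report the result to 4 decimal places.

From the data, Σx·x = 295, Σx = 33, Σ1 = 6.
For Aᵀz: Σx·z = -214, Σz = -18.
Eliminating b: 6·(row 1) − 33·(row 2) gives 681·a = 6·(-214) − 33·(-18) = -690, so a = -230/227.
Then b = ((-18) − 33·(-230/227))/6 = 584/227.

a = -1.0132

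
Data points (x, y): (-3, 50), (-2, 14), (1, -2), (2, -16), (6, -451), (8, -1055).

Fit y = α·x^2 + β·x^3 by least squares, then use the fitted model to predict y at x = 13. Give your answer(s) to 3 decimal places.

ŷ = -4477.314

Forming MᵀM = [[5506, 40302]; [40302, 309658]] and Mᵀy = [-83316, -639168]ᵀ gives MᵀM·[α, β]ᵀ = Mᵀy.
Determinant 5506·309658 − 40302² = 80725744.
α = ((-83316)·309658 − 40302·(-639168))/80725744 = -4964649/10090718; β = (5506·(-639168) − 40302·(-83316))/80725744 = -20182197/10090718.
At x = 13: ŷ = (-4964649/10090718)·(169) + (-20182197/10090718)·(2197) = -22589656245/5045359.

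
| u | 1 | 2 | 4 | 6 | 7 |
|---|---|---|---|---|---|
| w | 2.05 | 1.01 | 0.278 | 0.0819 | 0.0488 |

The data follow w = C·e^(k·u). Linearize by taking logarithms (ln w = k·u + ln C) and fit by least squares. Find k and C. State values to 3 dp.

Linearized form: ln w = k·u + ln C. From the 5 transformed points,
Σu = 20.0000, Σ(u)² = 106.0000, Σln w = -6.0746, Σu·ln w = -40.5365.
Equations: 106.0000·k + 20.0000·ln C = -40.5365;  20.0000·k + 5·ln C = -6.0746.
Slope k = (n·Σu·ln w − Σu·Σln w)/(n·Σ(u)² − (Σu)²) = (5·-40.5365 − 20.0000·-6.0746)/130.0000 = -0.62454; ln C = (Σln w − k·Σu)/n = 1.28323, so C = exp(1.28323) = 3.60828.

k = -0.625, C = 3.608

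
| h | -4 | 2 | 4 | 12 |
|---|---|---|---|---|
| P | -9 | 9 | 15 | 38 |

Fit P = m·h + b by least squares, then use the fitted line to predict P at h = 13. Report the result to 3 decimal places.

From the data, Σh·h = 180, Σh = 14, Σ1 = 4.
For MᵀP: Σh·P = 570, ΣP = 53.
So MᵀM·[m, b]ᵀ = MᵀP: [[180, 14]; [14, 4]]·[m, b]ᵀ = [570, 53]ᵀ.
Eliminating b: 4·(row 1) − 14·(row 2) gives 524·m = 4·570 − 14·53 = 1538, so m = 769/262.
Then b = (53 − 14·(769/262))/4 = 390/131.
At h = 13: P̂ = (769/262)·(13) + (390/131)·(1) = 10777/262.

P̂ = 41.134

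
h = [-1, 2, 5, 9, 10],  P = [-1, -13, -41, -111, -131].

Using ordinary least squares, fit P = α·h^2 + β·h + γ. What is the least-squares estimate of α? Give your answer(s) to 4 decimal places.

α = -1.0168

The normal system AᵀA·[α, β, γ]ᵀ = AᵀP is [[17203, 1861, 211]; [1861, 211, 25]; [211, 25, 5]]·[α, β, γ]ᵀ = [-23169, -2539, -297]ᵀ.
Inverting the 3×3 Gram matrix, [α, β, γ]ᵀ = [-40711/40038, -109151/40038, -19083/6673]ᵀ.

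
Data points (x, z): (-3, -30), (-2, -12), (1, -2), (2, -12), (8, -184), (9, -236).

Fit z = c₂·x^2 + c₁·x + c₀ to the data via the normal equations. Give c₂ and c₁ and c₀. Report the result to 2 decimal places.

Compute the Gram sums: Σx^2·x^2 = 10771, Σx^2·x = 1215, Σx^2 = 163, Σx·x = 163, Σx = 15, Σ1 = 6.
And Σx^2·z = -31260, Σx·z = -3508, Σz = -476.
MᵀM·[c₂, c₁, c₀]ᵀ = Mᵀz becomes [[10771, 1215, 163]; [1215, 163, 15]; [163, 15, 6]]·[c₂, c₁, c₀]ᵀ = [-31260, -3508, -476]ᵀ.
Row-reducing yields c₂ = -16913/5683, c₁ = 3857/5683, c₀ = -1024/5683.

c₂ = -2.98, c₁ = 0.68, c₀ = -0.18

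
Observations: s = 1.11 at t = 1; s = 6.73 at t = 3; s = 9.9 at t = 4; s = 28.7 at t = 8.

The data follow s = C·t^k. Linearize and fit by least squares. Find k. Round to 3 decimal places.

k = 1.565

With ln sᵢ as the transformed response and ln tᵢ as the regressor:
Over the data: Σln t = 4.5643, Σ(ln t)² = 7.4528, Σln s = 7.6604, Σln t·ln s = 12.2532.
Normal system: [[7.4528, 4.5643]; [4.5643, 4]]·[k, ln C]ᵀ = [12.2532, 7.6604]ᵀ.
Slope k = (n·Σln t·ln s − Σln t·Σln s)/(n·Σ(ln t)² − (Σln t)²) = (4·12.2532 − 4.5643·7.6604)/8.9781 = 1.56472; ln C = (Σln s − k·Σln t)/n = 0.12961.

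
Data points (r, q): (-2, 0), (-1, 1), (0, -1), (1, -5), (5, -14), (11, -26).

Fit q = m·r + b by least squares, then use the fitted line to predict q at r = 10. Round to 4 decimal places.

Compute the Gram sums: Σr·r = 152, Σr = 14, Σ1 = 6.
Moment sums: Σr·q = -362, Σq = -45.
Eliminating b: 6·(row 1) − 14·(row 2) gives 716·m = 6·(-362) − 14·(-45) = -1542, so m = -771/358.
Then b = ((-45) − 14·(-771/358))/6 = -443/179.
At r = 10: q̂ = (-771/358)·(10) + (-443/179)·(1) = -4298/179.

q̂ = -24.0112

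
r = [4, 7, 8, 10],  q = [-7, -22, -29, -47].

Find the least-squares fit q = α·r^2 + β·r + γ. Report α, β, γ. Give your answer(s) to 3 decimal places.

α = -0.567, β = 1.273, γ = -3.040

AᵀA·[α, β, γ]ᵀ = Aᵀq reads: 16753·α + 1919·β + 229·γ = -7746;  1919·α + 229·β + 29·γ = -884;  229·α + 29·β + 4·γ = -105.
Inverting the 3×3 Gram matrix, [α, β, γ]ᵀ = [-17/30, 191/150, -76/25]ᵀ.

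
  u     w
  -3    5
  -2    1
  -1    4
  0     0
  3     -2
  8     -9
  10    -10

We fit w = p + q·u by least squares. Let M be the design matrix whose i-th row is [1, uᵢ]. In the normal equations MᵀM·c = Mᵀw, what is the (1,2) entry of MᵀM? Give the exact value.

15

Row 1 ↔ basis 1, column 2 ↔ basis u, so (MᵀM)_{1,2} = Σᵢ u = (1)·(-3) + (1)·(-2) + (1)·(-1) + (1)·(0) + (1)·(3) + (1)·(8) + (1)·(10) = 15.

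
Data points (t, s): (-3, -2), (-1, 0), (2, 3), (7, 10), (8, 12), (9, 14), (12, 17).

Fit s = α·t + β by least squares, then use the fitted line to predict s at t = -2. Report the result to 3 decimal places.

ŝ = -1.303

Sums needed: Σt·t = 352, Σt = 34, Σ1 = 7.
Moment sums: Σt·s = 508, Σs = 54.
So XᵀX·[α, β]ᵀ = Xᵀs: [[352, 34]; [34, 7]]·[α, β]ᵀ = [508, 54]ᵀ.
det = 352·7 − 34² = 1308.
α = (508·7 − 34·54)/1308 = 430/327; β = (352·54 − 34·508)/1308 = 434/327.
At t = -2: ŝ = (430/327)·(-2) + (434/327)·(1) = -142/109.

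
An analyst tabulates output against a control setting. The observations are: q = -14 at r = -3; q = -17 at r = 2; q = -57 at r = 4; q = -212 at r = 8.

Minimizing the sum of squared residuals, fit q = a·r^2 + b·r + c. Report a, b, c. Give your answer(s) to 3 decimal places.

Sums needed: Σr^2·r^2 = 4449, Σr^2·r = 557, Σr^2 = 93, Σr·r = 93, Σr = 11, Σ1 = 4.
And Σr^2·q = -14674, Σr·q = -1916, Σq = -300.
So AᵀA·[a, b, c]ᵀ = Aᵀq: [[4449, 557, 93]; [557, 93, 11]; [93, 11, 4]]·[a, b, c]ᵀ = [-14674, -1916, -300]ᵀ.
Solving the 3×3 system (Gaussian elimination) gives a = -308897/105484, b = -351041/105484, c = 117959/52742.

a = -2.928, b = -3.328, c = 2.237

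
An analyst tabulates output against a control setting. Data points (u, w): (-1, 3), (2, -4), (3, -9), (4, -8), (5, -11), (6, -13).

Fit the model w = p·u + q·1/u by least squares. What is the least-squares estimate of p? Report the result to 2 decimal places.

From the data, Σu·u = 91, Σu·1/u = 6, Σ1/u·1/u = 5369/3600.
Moment sums: Σu·w = -203, Σ1/u·w = -431/30.
Δ = 91·(5369/3600) − 6² = 358979/3600.
p = ((-203)·(5369/3600) − 6·(-431/30))/(358979/3600) = -779587/358979; q = (91·(-431/30) − 6·(-203))/(358979/3600) = -321720/358979.

p = -2.17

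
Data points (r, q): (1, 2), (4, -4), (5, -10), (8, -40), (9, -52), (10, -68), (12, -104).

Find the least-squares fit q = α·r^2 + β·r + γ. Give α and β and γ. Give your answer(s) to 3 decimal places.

Entries of XᵀX: Σr^2·r^2 = 42275, Σr^2·r = 4159, Σr^2 = 431, Σr·r = 431, Σr = 49, Σ1 = 7.
Right-hand side: Σr^2·q = -28860, Σr·q = -2780, Σq = -276.
XᵀX·[α, β, γ]ᵀ = Xᵀq becomes [[42275, 4159, 431]; [4159, 431, 49]; [431, 49, 7]]·[α, β, γ]ᵀ = [-28860, -2780, -276]ᵀ.
Row-reducing yields α = -132680/141321, β = 360004/141321, γ = 25728/47107.

α = -0.939, β = 2.547, γ = 0.546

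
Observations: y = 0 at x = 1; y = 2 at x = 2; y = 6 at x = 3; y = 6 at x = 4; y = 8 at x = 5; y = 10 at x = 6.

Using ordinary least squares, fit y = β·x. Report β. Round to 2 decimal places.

β = 1.60

Compute the Gram sums: Σx·x = 91.
And Σx·y = 146.
Normal equations: [[91]]·[β]ᵀ = [146]ᵀ.
Hence β = 146 / 91 ≈ 1.6044.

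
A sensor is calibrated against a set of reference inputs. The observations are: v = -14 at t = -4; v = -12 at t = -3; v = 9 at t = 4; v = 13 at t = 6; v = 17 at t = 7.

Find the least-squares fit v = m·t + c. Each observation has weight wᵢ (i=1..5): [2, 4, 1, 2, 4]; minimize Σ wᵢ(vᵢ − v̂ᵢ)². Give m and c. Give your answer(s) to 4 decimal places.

m = 2.8410, c = -3.1680

XᵀWX·[m, c]ᵀ = XᵀWv reads: 352·m + 24·c = 924;  24·m + 13·c = 27.
det = 352·13 − 24² = 4000.
m = (924·13 − 24·27)/4000 = 2841/1000; c = (352·27 − 24·924)/4000 = -396/125.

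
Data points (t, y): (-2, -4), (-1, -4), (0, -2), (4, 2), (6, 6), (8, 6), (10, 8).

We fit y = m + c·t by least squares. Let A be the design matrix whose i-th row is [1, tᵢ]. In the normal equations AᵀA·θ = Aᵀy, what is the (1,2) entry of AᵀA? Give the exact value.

Row 1 ↔ basis 1, column 2 ↔ basis t, so (AᵀA)_{1,2} = Σᵢ t = (1)·(-2) + (1)·(-1) + (1)·(0) + (1)·(4) + (1)·(6) + (1)·(8) + (1)·(10) = 25.

25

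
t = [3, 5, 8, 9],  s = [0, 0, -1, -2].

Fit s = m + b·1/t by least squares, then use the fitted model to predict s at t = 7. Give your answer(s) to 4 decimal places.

ŝ = -1.1162

Sums needed: Σ1 = 4, Σ1/t = 277/360, Σ1/t·1/t = 23209/129600.
And Σs = -3, Σ1/t·s = -25/72.
MᵀM·[m, b]ᵀ = Mᵀs becomes [[4, 277/360]; [277/360, 23209/129600]]·[m, b]ᵀ = [-3, -25/72]ᵀ.
Eliminating b: (23209/129600)·(row 1) − (277/360)·(row 2) gives (5369/43200)·m = (23209/129600)·(-3) − (277/360)·(-25/72) = -17501/64800, so m = -35002/16107.
Then b = ((-25/72) − (277/360)·(-35002/16107))/(23209/129600) = 39720/5369.
At t = 7: ŝ = (-35002/16107)·(1) + (39720/5369)·(1/7) = -125854/112749.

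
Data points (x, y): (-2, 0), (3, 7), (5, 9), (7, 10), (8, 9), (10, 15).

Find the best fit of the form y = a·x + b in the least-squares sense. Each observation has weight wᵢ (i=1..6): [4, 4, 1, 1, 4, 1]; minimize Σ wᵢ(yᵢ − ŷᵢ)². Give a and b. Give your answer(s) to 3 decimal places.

a = 1.001, b = 2.662

Compute the Gram sums: Σwᵢ·x·x = 482, Σwᵢ·x = 58, Σwᵢ·1 = 15.
Right-hand side: Σwᵢ·x·y = 637, Σwᵢ·y = 98.
So AᵀWA·[a, b]ᵀ = AᵀWy: [[482, 58]; [58, 15]]·[a, b]ᵀ = [637, 98]ᵀ.
Δ = 482·15 − 58² = 3866.
a = (637·15 − 58·98)/3866 = 3871/3866; b = (482·98 − 58·637)/3866 = 5145/1933.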